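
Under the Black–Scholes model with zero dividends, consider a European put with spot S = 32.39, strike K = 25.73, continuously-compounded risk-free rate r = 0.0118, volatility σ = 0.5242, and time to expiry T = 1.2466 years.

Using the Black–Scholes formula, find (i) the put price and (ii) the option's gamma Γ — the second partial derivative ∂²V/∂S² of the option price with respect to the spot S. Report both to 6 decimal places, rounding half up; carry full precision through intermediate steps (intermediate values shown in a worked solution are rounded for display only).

price = 3.682418
Γ = 0.016343

σ√T = 0.5242·√1.2466 = 0.585276
d₁ = (ln(S/K) + (r+σ²/2)T) / (σ√T) = (ln(32.39/25.73) + (0.0118+0.5242²/2)·1.2466) / 0.585276 = (0.230192 + 0.185984) / 0.585276 = 0.711076
d₂ = d₁ − σ√T = 0.711076 − 0.585276 = 0.125801
e^{−rT} = e^{−0.0118·1.2466} = 0.985398
N(−d₁) = 0.238518,  N(−d₂) = 0.449945
Put price V = K·e^{−rT}·N(−d₂) − S·N(−d₁) = 11.408030 − 7.725612 = 3.682418
φ(d₁) = (1/√(2π))·e^{−d₁²/2} = 0.309823
Γ = φ(d₁) / (S·σ·√T) = 0.016343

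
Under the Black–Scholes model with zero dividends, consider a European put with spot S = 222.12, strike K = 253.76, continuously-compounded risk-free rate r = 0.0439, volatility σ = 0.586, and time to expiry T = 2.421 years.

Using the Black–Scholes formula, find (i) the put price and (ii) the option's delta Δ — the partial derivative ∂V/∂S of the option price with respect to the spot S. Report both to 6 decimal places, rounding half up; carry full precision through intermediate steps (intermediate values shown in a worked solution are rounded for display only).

price = 82.205841
Δ = -0.334907

σ√T = 0.586·√2.421 = 0.911790
d₁ = (ln(S/K) + (r+σ²/2)T) / (σ√T) = (ln(222.12/253.76) + (0.0439+0.586²/2)·2.421) / 0.911790 = (-0.133171 + 0.521963) / 0.911790 = 0.426405
d₂ = d₁ − σ√T = 0.426405 − 0.911790 = -0.485386
e^{−rT} = e^{−0.0439·2.421} = 0.899171
N(−d₁) = 0.334907,  N(−d₂) = 0.686299
Put price V = K·e^{−rT}·N(−d₂) − S·N(−d₁) = 156.595281 − 74.389439 = 82.205841
Δ = −N(−d₁) = -0.334907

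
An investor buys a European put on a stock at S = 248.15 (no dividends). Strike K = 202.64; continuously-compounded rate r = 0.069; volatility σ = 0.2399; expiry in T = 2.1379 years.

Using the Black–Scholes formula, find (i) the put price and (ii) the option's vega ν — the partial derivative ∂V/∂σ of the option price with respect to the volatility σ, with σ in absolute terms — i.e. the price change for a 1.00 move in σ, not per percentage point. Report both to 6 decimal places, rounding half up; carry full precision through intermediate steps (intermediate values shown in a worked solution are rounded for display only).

price = 6.049827
ν = 72.706442

σ√T = 0.2399·√2.1379 = 0.350771
d₁ = (ln(S/K) + (r+σ²/2)T) / (σ√T) = (ln(248.15/202.64) + (0.069+0.2399²/2)·2.1379) / 0.350771 = (0.202602 + 0.209035) / 0.350771 = 1.173522
d₂ = d₁ − σ√T = 1.173522 − 0.350771 = 0.822751
e^{−rT} = e^{−0.069·2.1379} = 0.862849
N(−d₁) = 0.120293,  N(−d₂) = 0.205325
Put price V = K·e^{−rT}·N(−d₂) − S·N(−d₁) = 35.900604 − 29.850777 = 6.049827
φ(d₁) = (1/√(2π))·e^{−d₁²/2} = 0.200385
ν = S·φ(d₁)·√T = 72.706442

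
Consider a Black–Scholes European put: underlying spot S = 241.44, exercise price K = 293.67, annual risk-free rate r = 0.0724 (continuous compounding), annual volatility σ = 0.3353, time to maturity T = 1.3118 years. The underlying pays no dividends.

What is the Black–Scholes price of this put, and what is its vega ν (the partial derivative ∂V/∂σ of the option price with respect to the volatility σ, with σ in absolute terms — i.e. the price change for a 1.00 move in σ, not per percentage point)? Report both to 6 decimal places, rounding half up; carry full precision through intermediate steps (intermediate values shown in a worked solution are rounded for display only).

σ√T = 0.3353·√1.3118 = 0.384032
d₁ = (ln(S/K) + (r+σ²/2)T) / (σ√T) = (ln(241.44/293.67) + (0.0724+0.3353²/2)·1.3118) / 0.384032 = (-0.195836 + 0.168715) / 0.384032 = -0.070622
d₂ = d₁ − σ√T = -0.070622 − 0.384032 = -0.454654
e^{−rT} = e^{−0.0724·1.3118} = 0.909396
N(−d₁) = 0.528151,  N(−d₂) = 0.675321
Put price V = K·e^{−rT}·N(−d₂) − S·N(−d₁) = 180.352823 − 127.516704 = 52.836119
φ(d₁) = (1/√(2π))·e^{−d₁²/2} = 0.397949
ν = S·φ(d₁)·√T = 110.044942

price = 52.836119
ν = 110.044942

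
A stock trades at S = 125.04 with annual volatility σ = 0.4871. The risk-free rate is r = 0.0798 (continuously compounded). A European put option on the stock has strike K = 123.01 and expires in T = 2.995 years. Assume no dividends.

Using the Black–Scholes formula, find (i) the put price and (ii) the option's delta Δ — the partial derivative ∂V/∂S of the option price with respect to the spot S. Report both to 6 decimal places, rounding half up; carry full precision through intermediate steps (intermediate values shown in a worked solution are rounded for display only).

price = 23.690601
Δ = -0.234402

σ√T = 0.4871·√2.995 = 0.842979
d₁ = (ln(S/K) + (r+σ²/2)T) / (σ√T) = (ln(125.04/123.01) + (0.0798+0.4871²/2)·2.995) / 0.842979 = (0.016368 + 0.594307) / 0.842979 = 0.724426
d₂ = d₁ − σ√T = 0.724426 − 0.842979 = -0.118553
e^{−rT} = e^{−0.0798·2.995} = 0.787414
N(−d₁) = 0.234402,  N(−d₂) = 0.547185
Put price V = K·e^{−rT}·N(−d₂) − S·N(−d₁) = 53.000248 − 29.309647 = 23.690601
Δ = −N(−d₁) = -0.234402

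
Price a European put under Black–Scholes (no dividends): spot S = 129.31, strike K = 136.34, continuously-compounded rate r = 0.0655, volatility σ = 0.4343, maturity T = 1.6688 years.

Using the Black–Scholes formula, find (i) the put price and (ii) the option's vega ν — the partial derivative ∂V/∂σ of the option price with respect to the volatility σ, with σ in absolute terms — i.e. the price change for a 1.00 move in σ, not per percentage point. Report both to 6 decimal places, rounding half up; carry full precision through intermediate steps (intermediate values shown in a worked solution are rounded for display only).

σ√T = 0.4343·√1.6688 = 0.561038
d₁ = (ln(S/K) + (r+σ²/2)T) / (σ√T) = (ln(129.31/136.34) + (0.0655+0.4343²/2)·1.6688) / 0.561038 = (-0.052939 + 0.266688) / 0.561038 = 0.380988
d₂ = d₁ − σ√T = 0.380988 − 0.561038 = -0.180049
e^{−rT} = e^{−0.0655·1.6688} = 0.896456
N(−d₁) = 0.351606,  N(−d₂) = 0.571443
Put price V = K·e^{−rT}·N(−d₂) − S·N(−d₁) = 69.843347 − 45.466160 = 24.377188
φ(d₁) = (1/√(2π))·e^{−d₁²/2} = 0.371014
ν = S·φ(d₁)·√T = 61.976197

price = 24.377188
ν = 61.976197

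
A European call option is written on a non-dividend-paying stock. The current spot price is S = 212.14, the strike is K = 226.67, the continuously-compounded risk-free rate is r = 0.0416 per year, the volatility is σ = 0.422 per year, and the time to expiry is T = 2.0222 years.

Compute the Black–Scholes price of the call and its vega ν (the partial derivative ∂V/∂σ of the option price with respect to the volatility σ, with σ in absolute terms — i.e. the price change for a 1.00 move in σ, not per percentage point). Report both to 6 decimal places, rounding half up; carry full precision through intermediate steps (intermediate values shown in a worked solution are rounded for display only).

σ√T = 0.422·√2.0222 = 0.600101
d₁ = (ln(S/K) + (r+σ²/2)T) / (σ√T) = (ln(212.14/226.67) + (0.0416+0.422²/2)·2.0222) / 0.600101 = (-0.066249 + 0.264184) / 0.600101 = 0.329837
d₂ = d₁ − σ√T = 0.329837 − 0.600101 = -0.270264
e^{−rT} = e^{−0.0416·2.0222} = 0.919318
N(d₁) = 0.629238,  N(d₂) = 0.393478
Call price V = S·N(d₁) − K·e^{−rT}·N(d₂) = 133.486627 − 81.993720 = 51.492907
φ(d₁) = (1/√(2π))·e^{−d₁²/2} = 0.377821
ν = S·φ(d₁)·√T = 113.977921

price = 51.492907
ν = 113.977921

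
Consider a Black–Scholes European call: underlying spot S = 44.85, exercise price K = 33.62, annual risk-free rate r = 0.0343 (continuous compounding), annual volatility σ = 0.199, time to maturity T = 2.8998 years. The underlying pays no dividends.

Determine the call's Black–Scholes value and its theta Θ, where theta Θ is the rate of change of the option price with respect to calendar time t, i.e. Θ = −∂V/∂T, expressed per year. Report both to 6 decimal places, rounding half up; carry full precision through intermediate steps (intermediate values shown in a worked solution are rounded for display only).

price = 15.192604
Θ = -1.313125

σ√T = 0.199·√2.8998 = 0.338873
d₁ = (ln(S/K) + (r+σ²/2)T) / (σ√T) = (ln(44.85/33.62) + (0.0343+0.199²/2)·2.8998) / 0.338873 = (0.288202 + 0.156881) / 0.338873 = 1.313421
d₂ = d₁ − σ√T = 1.313421 − 0.338873 = 0.974548
e^{−rT} = e^{−0.0343·2.8998} = 0.905323
N(d₁) = 0.905479,  N(d₂) = 0.835108
Call price V = S·N(d₁) − K·e^{−rT}·N(d₂) = 40.610754 − 25.418149 = 15.192604
φ(d₁) = (1/√(2π))·e^{−d₁²/2} = 0.168389
Θ = −S·φ(d₁)·σ/(2√T) − r·K·e^{−rT}·N(d₂) = −0.441282 − 0.871843 = -1.313125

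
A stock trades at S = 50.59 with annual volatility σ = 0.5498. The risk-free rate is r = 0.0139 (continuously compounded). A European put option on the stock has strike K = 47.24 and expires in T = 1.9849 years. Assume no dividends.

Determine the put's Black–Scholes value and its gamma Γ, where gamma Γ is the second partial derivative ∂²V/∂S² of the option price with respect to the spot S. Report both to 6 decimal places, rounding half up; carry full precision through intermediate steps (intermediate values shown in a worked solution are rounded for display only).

price = 12.340825
Γ = 0.008933

σ√T = 0.5498·√1.9849 = 0.774594
d₁ = (ln(S/K) + (r+σ²/2)T) / (σ√T) = (ln(50.59/47.24) + (0.0139+0.5498²/2)·1.9849) / 0.774594 = (0.068513 + 0.327588) / 0.774594 = 0.511366
d₂ = d₁ − σ√T = 0.511366 − 0.774594 = -0.263228
e^{−rT} = e^{−0.0139·1.9849} = 0.972787
N(−d₁) = 0.304547,  N(−d₂) = 0.603813
Put price V = K·e^{−rT}·N(−d₂) − S·N(−d₁) = 27.747880 − 15.407055 = 12.340825
φ(d₁) = (1/√(2π))·e^{−d₁²/2} = 0.350048
Γ = φ(d₁) / (S·σ·√T) = 0.008933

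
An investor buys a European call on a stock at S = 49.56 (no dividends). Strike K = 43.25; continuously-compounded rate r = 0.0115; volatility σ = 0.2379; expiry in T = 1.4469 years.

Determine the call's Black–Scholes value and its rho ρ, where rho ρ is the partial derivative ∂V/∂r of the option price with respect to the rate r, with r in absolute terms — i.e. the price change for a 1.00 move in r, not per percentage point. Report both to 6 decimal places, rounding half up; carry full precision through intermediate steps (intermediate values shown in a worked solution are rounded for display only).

σ√T = 0.2379·√1.4469 = 0.286163
d₁ = (ln(S/K) + (r+σ²/2)T) / (σ√T) = (ln(49.56/43.25) + (0.0115+0.2379²/2)·1.4469) / 0.286163 = (0.136187 + 0.057584) / 0.286163 = 0.677134
d₂ = d₁ − σ√T = 0.677134 − 0.286163 = 0.390971
e^{−rT} = e^{−0.0115·1.4469} = 0.983498
N(d₁) = 0.750840,  N(d₂) = 0.652091
Call price V = S·N(d₁) − K·e^{−rT}·N(d₂) = 37.211610 − 27.737526 = 9.474084
ρ = K·T·e^{−rT}·N(d₂) = 40.133427

price = 9.474084
ρ = 40.133427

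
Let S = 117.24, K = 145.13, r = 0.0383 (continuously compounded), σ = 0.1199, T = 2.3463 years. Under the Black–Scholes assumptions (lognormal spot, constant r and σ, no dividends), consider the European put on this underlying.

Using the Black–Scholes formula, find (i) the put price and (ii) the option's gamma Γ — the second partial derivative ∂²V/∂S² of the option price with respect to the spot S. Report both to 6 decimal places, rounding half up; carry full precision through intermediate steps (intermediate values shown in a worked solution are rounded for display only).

σ√T = 0.1199·√2.3463 = 0.183658
d₁ = (ln(S/K) + (r+σ²/2)T) / (σ√T) = (ln(117.24/145.13) + (0.0383+0.1199²/2)·2.3463) / 0.183658 = (-0.213407 + 0.106729) / 0.183658 = -0.580851
d₂ = d₁ − σ√T = -0.580851 − 0.183658 = -0.764510
e^{−rT} = e^{−0.0383·2.3463} = 0.914056
N(−d₁) = 0.719330,  N(−d₂) = 0.777718
Put price V = K·e^{−rT}·N(−d₂) − S·N(−d₁) = 103.169746 − 84.334212 = 18.835534
φ(d₁) = (1/√(2π))·e^{−d₁²/2} = 0.337013
Γ = φ(d₁) / (S·σ·√T) = 0.015652

price = 18.835534
Γ = 0.015652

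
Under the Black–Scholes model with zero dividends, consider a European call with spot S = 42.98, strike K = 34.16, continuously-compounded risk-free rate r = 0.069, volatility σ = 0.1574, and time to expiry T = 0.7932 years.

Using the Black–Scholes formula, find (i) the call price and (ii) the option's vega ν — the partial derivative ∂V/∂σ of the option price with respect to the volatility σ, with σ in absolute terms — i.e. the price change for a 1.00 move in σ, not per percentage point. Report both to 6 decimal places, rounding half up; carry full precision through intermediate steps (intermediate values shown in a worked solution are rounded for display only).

σ√T = 0.1574·√0.7932 = 0.140183
d₁ = (ln(S/K) + (r+σ²/2)T) / (σ√T) = (ln(42.98/34.16) + (0.069+0.1574²/2)·0.7932) / 0.140183 = (0.229680 + 0.064556) / 0.140183 = 2.098939
d₂ = d₁ − σ√T = 2.098939 − 0.140183 = 1.958755
e^{−rT} = e^{−0.069·0.7932} = 0.946740
N(d₁) = 0.982089,  N(d₂) = 0.974929
Call price V = S·N(d₁) − K·e^{−rT}·N(d₂) = 42.210178 − 31.529834 = 10.680344
φ(d₁) = (1/√(2π))·e^{−d₁²/2} = 0.044082
ν = S·φ(d₁)·√T = 1.687393

price = 10.680344
ν = 1.687393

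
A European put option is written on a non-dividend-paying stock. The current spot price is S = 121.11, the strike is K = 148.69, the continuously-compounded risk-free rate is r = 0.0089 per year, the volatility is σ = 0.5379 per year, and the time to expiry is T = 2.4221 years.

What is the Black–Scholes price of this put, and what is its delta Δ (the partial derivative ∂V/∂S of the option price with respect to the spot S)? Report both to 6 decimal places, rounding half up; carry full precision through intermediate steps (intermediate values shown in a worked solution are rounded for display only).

σ√T = 0.5379·√2.4221 = 0.837139
d₁ = (ln(S/K) + (r+σ²/2)T) / (σ√T) = (ln(121.11/148.69) + (0.0089+0.5379²/2)·2.4221) / 0.837139 = (-0.205164 + 0.371958) / 0.837139 = 0.199242
d₂ = d₁ − σ√T = 0.199242 − 0.837139 = -0.637897
e^{−rT} = e^{−0.0089·2.4221} = 0.978674
N(−d₁) = 0.421037,  N(−d₂) = 0.738230
Put price V = K·e^{−rT}·N(−d₂) − S·N(−d₁) = 107.426470 − 50.991762 = 56.434708
Δ = −N(−d₁) = -0.421037

price = 56.434708
Δ = -0.421037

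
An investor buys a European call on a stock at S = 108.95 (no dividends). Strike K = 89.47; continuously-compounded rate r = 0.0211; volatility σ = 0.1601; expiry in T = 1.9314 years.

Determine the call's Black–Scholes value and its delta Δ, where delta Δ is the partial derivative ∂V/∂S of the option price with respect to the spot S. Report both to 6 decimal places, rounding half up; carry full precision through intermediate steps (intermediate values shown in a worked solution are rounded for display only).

price = 24.617892
Δ = 0.880949

σ√T = 0.1601·√1.9314 = 0.222499
d₁ = (ln(S/K) + (r+σ²/2)T) / (σ√T) = (ln(108.95/89.47) + (0.0211+0.1601²/2)·1.9314) / 0.222499 = (0.196986 + 0.065505) / 0.222499 = 1.179742
d₂ = d₁ − σ√T = 1.179742 − 0.222499 = 0.957243
e^{−rT} = e^{−0.0211·1.9314} = 0.960067
N(d₁) = 0.880949,  N(d₂) = 0.830778
Call price V = S·N(d₁) − K·e^{−rT}·N(d₂) = 95.979349 − 71.361458 = 24.617892
Δ = N(d₁) = 0.880949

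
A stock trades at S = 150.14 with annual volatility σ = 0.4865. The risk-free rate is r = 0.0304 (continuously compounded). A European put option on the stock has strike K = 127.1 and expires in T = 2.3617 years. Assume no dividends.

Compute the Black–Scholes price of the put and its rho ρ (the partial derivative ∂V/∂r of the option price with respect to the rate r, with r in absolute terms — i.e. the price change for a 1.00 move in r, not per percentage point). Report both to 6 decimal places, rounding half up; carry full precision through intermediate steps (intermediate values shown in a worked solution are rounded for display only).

price = 25.067472
ρ = -145.811612

σ√T = 0.4865·√2.3617 = 0.747645
d₁ = (ln(S/K) + (r+σ²/2)T) / (σ√T) = (ln(150.14/127.1) + (0.0304+0.4865²/2)·2.3617) / 0.747645 = (0.166594 + 0.351282) / 0.747645 = 0.692677
d₂ = d₁ − σ√T = 0.692677 − 0.747645 = -0.054968
e^{−rT} = e^{−0.0304·2.3617} = 0.930721
N(−d₁) = 0.244256,  N(−d₂) = 0.521918
Put price V = K·e^{−rT}·N(−d₂) − S·N(−d₁) = 61.740107 − 36.672635 = 25.067472
ρ = −K·T·e^{−rT}·N(−d₂) = -145.811612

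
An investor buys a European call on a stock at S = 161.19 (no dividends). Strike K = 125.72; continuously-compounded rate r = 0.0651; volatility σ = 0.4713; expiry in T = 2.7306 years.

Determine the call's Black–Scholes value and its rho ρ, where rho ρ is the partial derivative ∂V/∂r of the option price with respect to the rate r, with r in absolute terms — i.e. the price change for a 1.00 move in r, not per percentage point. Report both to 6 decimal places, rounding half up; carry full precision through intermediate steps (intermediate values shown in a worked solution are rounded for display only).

σ√T = 0.4713·√2.7306 = 0.778801
d₁ = (ln(S/K) + (r+σ²/2)T) / (σ√T) = (ln(161.19/125.72) + (0.0651+0.4713²/2)·2.7306) / 0.778801 = (0.248527 + 0.481028) / 0.778801 = 0.936766
d₂ = d₁ − σ√T = 0.936766 − 0.778801 = 0.157965
e^{−rT} = e^{−0.0651·2.7306} = 0.837142
N(d₁) = 0.825560,  N(d₂) = 0.562758
Call price V = S·N(d₁) − K·e^{−rT}·N(d₂) = 133.072094 − 59.227687 = 73.844407
ρ = K·T·e^{−rT}·N(d₂) = 161.727122

price = 73.844407
ρ = 161.727122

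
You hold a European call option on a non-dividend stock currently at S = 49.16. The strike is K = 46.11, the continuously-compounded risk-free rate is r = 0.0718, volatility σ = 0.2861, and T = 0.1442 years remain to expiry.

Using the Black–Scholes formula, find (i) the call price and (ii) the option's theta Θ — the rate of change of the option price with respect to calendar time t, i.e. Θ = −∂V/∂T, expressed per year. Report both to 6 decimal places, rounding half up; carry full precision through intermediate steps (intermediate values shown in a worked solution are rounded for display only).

price = 4.278597
Θ = -8.032908

σ√T = 0.2861·√0.1442 = 0.108643
d₁ = (ln(S/K) + (r+σ²/2)T) / (σ√T) = (ln(49.16/46.11) + (0.0718+0.2861²/2)·0.1442) / 0.108643 = (0.064050 + 0.016255) / 0.108643 = 0.739172
d₂ = d₁ − σ√T = 0.739172 − 0.108643 = 0.630529
e^{−rT} = e^{−0.0718·0.1442} = 0.989700
N(d₁) = 0.770099,  N(d₂) = 0.735826
Call price V = S·N(d₁) − K·e^{−rT}·N(d₂) = 37.858051 − 33.579454 = 4.278597
φ(d₁) = (1/√(2π))·e^{−d₁²/2} = 0.303575
Θ = −S·φ(d₁)·σ/(2√T) − r·K·e^{−rT}·N(d₂) = −5.621903 − 2.411005 = -8.032908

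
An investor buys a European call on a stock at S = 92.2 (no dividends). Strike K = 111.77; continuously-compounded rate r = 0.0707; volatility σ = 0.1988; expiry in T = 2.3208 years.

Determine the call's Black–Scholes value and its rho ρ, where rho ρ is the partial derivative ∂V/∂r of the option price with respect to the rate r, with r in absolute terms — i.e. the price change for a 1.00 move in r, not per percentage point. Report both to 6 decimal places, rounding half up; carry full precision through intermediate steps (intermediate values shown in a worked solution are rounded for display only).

price = 9.978159
ρ = 88.749722

σ√T = 0.1988·√2.3208 = 0.302855
d₁ = (ln(S/K) + (r+σ²/2)T) / (σ√T) = (ln(92.2/111.77) + (0.0707+0.1988²/2)·2.3208) / 0.302855 = (-0.192483 + 0.209941) / 0.302855 = 0.057645
d₂ = d₁ − σ√T = 0.057645 − 0.302855 = -0.245210
e^{−rT} = e^{−0.0707·2.3208} = 0.848674
N(d₁) = 0.522984,  N(d₂) = 0.403147
Call price V = S·N(d₁) − K·e^{−rT}·N(d₂) = 48.219163 − 38.241004 = 9.978159
ρ = K·T·e^{−rT}·N(d₂) = 88.749722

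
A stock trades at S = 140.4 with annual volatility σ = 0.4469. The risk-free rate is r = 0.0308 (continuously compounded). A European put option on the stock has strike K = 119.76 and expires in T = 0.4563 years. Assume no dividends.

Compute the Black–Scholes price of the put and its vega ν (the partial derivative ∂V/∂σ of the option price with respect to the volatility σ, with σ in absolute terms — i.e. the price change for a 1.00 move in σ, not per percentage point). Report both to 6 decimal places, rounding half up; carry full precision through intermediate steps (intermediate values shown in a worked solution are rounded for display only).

σ√T = 0.4469·√0.4563 = 0.301881
d₁ = (ln(S/K) + (r+σ²/2)T) / (σ√T) = (ln(140.4/119.76) + (0.0308+0.4469²/2)·0.4563) / 0.301881 = (0.159006 + 0.059620) / 0.301881 = 0.724212
d₂ = d₁ − σ√T = 0.724212 − 0.301881 = 0.422331
e^{−rT} = e^{−0.0308·0.4563} = 0.986044
N(−d₁) = 0.234468,  N(−d₂) = 0.336392
Put price V = K·e^{−rT}·N(−d₂) − S·N(−d₁) = 39.724031 − 32.919268 = 6.804763
φ(d₁) = (1/√(2π))·e^{−d₁²/2} = 0.306916
ν = S·φ(d₁)·√T = 29.107995

price = 6.804763
ν = 29.107995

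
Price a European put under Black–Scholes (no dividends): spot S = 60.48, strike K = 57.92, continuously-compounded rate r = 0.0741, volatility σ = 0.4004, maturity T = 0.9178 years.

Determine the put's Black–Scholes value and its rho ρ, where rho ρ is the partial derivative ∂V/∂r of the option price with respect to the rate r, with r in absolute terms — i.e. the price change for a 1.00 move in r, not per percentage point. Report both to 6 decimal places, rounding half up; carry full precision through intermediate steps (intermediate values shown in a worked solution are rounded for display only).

σ√T = 0.4004·√0.9178 = 0.383591
d₁ = (ln(S/K) + (r+σ²/2)T) / (σ√T) = (ln(60.48/57.92) + (0.0741+0.4004²/2)·0.9178) / 0.383591 = (0.043250 + 0.141580) / 0.383591 = 0.481841
d₂ = d₁ − σ√T = 0.481841 − 0.383591 = 0.098251
e^{−rT} = e^{−0.0741·0.9178} = 0.934252
N(−d₁) = 0.314959,  N(−d₂) = 0.460867
Put price V = K·e^{−rT}·N(−d₂) − S·N(−d₁) = 24.938360 − 19.048739 = 5.889621
ρ = −K·T·e^{−rT}·N(−d₂) = -22.888427

price = 5.889621
ρ = -22.888427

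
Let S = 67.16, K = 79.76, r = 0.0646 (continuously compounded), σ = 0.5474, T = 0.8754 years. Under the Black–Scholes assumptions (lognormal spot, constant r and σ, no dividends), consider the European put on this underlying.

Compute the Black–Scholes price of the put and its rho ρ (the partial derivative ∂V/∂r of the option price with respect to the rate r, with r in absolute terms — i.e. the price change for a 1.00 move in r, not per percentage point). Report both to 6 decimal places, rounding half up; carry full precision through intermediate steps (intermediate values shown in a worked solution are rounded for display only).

price = 18.866995
ρ = -45.190393

σ√T = 0.5474·√0.8754 = 0.512163
d₁ = (ln(S/K) + (r+σ²/2)T) / (σ√T) = (ln(67.16/79.76) + (0.0646+0.5474²/2)·0.8754) / 0.512163 = (-0.171944 + 0.187706) / 0.512163 = 0.030775
d₂ = d₁ − σ√T = 0.030775 − 0.512163 = -0.481388
e^{−rT} = e^{−0.0646·0.8754} = 0.945018
N(−d₁) = 0.487724,  N(−d₂) = 0.684879
Put price V = K·e^{−rT}·N(−d₂) − S·N(−d₁) = 51.622565 − 32.755570 = 18.866995
ρ = −K·T·e^{−rT}·N(−d₂) = -45.190393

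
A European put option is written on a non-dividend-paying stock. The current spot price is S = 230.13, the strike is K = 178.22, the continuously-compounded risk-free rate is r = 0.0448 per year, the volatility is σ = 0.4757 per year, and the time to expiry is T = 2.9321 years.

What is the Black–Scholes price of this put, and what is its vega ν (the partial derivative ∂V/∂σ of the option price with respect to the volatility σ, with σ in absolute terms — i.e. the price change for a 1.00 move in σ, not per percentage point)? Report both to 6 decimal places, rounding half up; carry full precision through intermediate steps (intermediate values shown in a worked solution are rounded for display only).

σ√T = 0.4757·√2.9321 = 0.814559
d₁ = (ln(S/K) + (r+σ²/2)T) / (σ√T) = (ln(230.13/178.22) + (0.0448+0.4757²/2)·2.9321) / 0.814559 = (0.255626 + 0.463111) / 0.814559 = 0.882363
d₂ = d₁ − σ√T = 0.882363 − 0.814559 = 0.067804
e^{−rT} = e^{−0.0448·2.9321} = 0.876904
N(−d₁) = 0.188790,  N(−d₂) = 0.472971
Put price V = K·e^{−rT}·N(−d₂) − S·N(−d₁) = 73.916710 − 43.446292 = 30.470418
φ(d₁) = (1/√(2π))·e^{−d₁²/2} = 0.270301
ν = S·φ(d₁)·√T = 106.514686

price = 30.470418
ν = 106.514686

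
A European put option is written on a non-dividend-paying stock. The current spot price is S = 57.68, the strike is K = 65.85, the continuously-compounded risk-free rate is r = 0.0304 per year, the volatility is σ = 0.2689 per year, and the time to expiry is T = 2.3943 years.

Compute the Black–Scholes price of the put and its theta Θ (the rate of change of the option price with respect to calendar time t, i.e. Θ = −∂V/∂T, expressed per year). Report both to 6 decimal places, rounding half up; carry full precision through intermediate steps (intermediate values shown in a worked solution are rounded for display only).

price = 11.670946
Θ = -0.808893

σ√T = 0.2689·√2.3943 = 0.416083
d₁ = (ln(S/K) + (r+σ²/2)T) / (σ√T) = (ln(57.68/65.85) + (0.0304+0.2689²/2)·2.3943) / 0.416083 = (-0.132469 + 0.159349) / 0.416083 = 0.064603
d₂ = d₁ − σ√T = 0.064603 − 0.416083 = -0.351480
e^{−rT} = e^{−0.0304·2.3943} = 0.929799
N(−d₁) = 0.474245,  N(−d₂) = 0.637386
Put price V = K·e^{−rT}·N(−d₂) − S·N(−d₁) = 39.025392 − 27.354446 = 11.670946
φ(d₁) = (1/√(2π))·e^{−d₁²/2} = 0.398111
Θ = −S·φ(d₁)·σ/(2√T) + r·K·e^{−rT}·N(−d₂) = −1.995265 + 1.186372 = -0.808893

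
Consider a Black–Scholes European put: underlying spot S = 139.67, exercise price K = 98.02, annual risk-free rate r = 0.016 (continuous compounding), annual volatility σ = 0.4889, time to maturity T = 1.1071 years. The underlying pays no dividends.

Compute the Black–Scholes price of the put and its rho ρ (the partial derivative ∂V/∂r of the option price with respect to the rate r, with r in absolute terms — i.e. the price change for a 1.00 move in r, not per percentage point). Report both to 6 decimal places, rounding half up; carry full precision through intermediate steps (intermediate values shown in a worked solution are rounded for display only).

price = 8.046445
ρ = -34.195969

σ√T = 0.4889·√1.1071 = 0.514415
d₁ = (ln(S/K) + (r+σ²/2)T) / (σ√T) = (ln(139.67/98.02) + (0.016+0.4889²/2)·1.1071) / 0.514415 = (0.354111 + 0.150025) / 0.514415 = 0.980018
d₂ = d₁ − σ√T = 0.980018 − 0.514415 = 0.465603
e^{−rT} = e^{−0.016·1.1071} = 0.982442
N(−d₁) = 0.163539,  N(−d₂) = 0.320750
Put price V = K·e^{−rT}·N(−d₂) − S·N(−d₁) = 30.887878 − 22.841433 = 8.046445
ρ = −K·T·e^{−rT}·N(−d₂) = -34.195969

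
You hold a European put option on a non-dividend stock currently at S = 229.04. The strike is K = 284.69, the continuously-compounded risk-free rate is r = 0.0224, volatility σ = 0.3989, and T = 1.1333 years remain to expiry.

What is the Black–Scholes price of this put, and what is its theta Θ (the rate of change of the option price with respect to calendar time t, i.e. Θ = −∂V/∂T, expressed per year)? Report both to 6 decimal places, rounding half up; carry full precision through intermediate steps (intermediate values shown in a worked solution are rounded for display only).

σ√T = 0.3989·√1.1333 = 0.424655
d₁ = (ln(S/K) + (r+σ²/2)T) / (σ√T) = (ln(229.04/284.69) + (0.0224+0.3989²/2)·1.1333) / 0.424655 = (-0.217504 + 0.115552) / 0.424655 = -0.240082
d₂ = d₁ − σ√T = -0.240082 − 0.424655 = -0.664738
e^{−rT} = e^{−0.0224·1.1333} = 0.974934
N(−d₁) = 0.594867,  N(−d₂) = 0.746891
Put price V = K·e^{−rT}·N(−d₂) − S·N(−d₁) = 207.302426 − 136.248296 = 71.054130
φ(d₁) = (1/√(2π))·e^{−d₁²/2} = 0.387609
Θ = −S·φ(d₁)·σ/(2√T) + r·K·e^{−rT}·N(−d₂) = −16.632852 + 4.643574 = -11.989278

price = 71.054130
Θ = -11.989278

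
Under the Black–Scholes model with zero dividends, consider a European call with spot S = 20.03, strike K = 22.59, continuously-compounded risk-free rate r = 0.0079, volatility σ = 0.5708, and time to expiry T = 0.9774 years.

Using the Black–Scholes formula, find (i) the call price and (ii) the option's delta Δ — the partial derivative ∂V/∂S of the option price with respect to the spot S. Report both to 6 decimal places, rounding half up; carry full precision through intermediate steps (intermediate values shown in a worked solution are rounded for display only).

σ√T = 0.5708·√0.9774 = 0.564313
d₁ = (ln(S/K) + (r+σ²/2)T) / (σ√T) = (ln(20.03/22.59) + (0.0079+0.5708²/2)·0.9774) / 0.564313 = (-0.120276 + 0.166946) / 0.564313 = 0.082702
d₂ = d₁ − σ√T = 0.082702 − 0.564313 = -0.481611
e^{−rT} = e^{−0.0079·0.9774} = 0.992308
N(d₁) = 0.532956,  N(d₂) = 0.315041
Call price V = S·N(d₁) − K·e^{−rT}·N(d₂) = 10.675105 − 7.062040 = 3.613065
Δ = N(d₁) = 0.532956

price = 3.613065
Δ = 0.532956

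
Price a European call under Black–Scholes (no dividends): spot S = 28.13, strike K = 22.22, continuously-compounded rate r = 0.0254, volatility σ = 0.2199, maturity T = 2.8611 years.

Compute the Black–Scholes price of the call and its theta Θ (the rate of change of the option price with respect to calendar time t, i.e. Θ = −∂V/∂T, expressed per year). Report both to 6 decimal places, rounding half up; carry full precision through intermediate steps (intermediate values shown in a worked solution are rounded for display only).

σ√T = 0.2199·√2.8611 = 0.371956
d₁ = (ln(S/K) + (r+σ²/2)T) / (σ√T) = (ln(28.13/22.22) + (0.0254+0.2199²/2)·2.8611) / 0.371956 = (0.235844 + 0.141848) / 0.371956 = 1.015419
d₂ = d₁ − σ√T = 1.015419 − 0.371956 = 0.643463
e^{−rT} = e^{−0.0254·2.8611} = 0.929906
N(d₁) = 0.845047,  N(d₂) = 0.740038
Call price V = S·N(d₁) − K·e^{−rT}·N(d₂) = 23.771172 − 15.291045 = 8.480127
φ(d₁) = (1/√(2π))·e^{−d₁²/2} = 0.238240
Θ = −S·φ(d₁)·σ/(2√T) − r·K·e^{−rT}·N(d₂) = −0.435625 − 0.388393 = -0.824018

price = 8.480127
Θ = -0.824018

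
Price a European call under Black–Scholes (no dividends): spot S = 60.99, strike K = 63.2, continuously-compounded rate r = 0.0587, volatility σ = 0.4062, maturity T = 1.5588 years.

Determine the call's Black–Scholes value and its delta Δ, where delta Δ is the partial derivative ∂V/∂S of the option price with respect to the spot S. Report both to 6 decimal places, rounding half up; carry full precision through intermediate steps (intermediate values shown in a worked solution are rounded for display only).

price = 13.605437
Δ = 0.642001

σ√T = 0.4062·√1.5588 = 0.507148
d₁ = (ln(S/K) + (r+σ²/2)T) / (σ√T) = (ln(60.99/63.2) + (0.0587+0.4062²/2)·1.5588) / 0.507148 = (-0.035594 + 0.220101) / 0.507148 = 0.363813
d₂ = d₁ − σ√T = 0.363813 − 0.507148 = -0.143336
e^{−rT} = e^{−0.0587·1.5588} = 0.912560
N(d₁) = 0.642001,  N(d₂) = 0.443012
Call price V = S·N(d₁) − K·e^{−rT}·N(d₂) = 39.155640 − 25.550204 = 13.605437
Δ = N(d₁) = 0.642001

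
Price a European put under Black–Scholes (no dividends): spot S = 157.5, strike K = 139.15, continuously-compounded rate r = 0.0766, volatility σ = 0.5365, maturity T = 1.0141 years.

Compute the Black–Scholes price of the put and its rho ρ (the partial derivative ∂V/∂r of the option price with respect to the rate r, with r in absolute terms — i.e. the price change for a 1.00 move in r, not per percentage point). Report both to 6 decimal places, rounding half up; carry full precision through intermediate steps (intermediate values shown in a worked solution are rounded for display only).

price = 18.139961
ρ = -59.930922

σ√T = 0.5365·√1.0141 = 0.540269
d₁ = (ln(S/K) + (r+σ²/2)T) / (σ√T) = (ln(157.5/139.15) + (0.0766+0.5365²/2)·1.0141) / 0.540269 = (0.123873 + 0.223625) / 0.540269 = 0.643195
d₂ = d₁ − σ√T = 0.643195 − 0.540269 = 0.102926
e^{−rT} = e^{−0.0766·1.0141} = 0.925260
N(−d₁) = 0.260049,  N(−d₂) = 0.459011
Put price V = K·e^{−rT}·N(−d₂) − S·N(−d₁) = 59.097645 − 40.957684 = 18.139961
ρ = −K·T·e^{−rT}·N(−d₂) = -59.930922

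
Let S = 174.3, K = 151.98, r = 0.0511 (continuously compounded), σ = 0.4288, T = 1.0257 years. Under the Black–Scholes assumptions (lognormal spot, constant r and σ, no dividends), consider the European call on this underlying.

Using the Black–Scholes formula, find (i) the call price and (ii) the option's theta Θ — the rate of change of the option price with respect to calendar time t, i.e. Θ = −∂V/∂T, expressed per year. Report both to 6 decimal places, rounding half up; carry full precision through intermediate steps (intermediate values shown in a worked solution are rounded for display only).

σ√T = 0.4288·√1.0257 = 0.434275
d₁ = (ln(S/K) + (r+σ²/2)T) / (σ√T) = (ln(174.3/151.98) + (0.0511+0.4288²/2)·1.0257) / 0.434275 = (0.137029 + 0.146711) / 0.434275 = 0.653364
d₂ = d₁ − σ√T = 0.653364 − 0.434275 = 0.219089
e^{−rT} = e^{−0.0511·1.0257} = 0.948937
N(d₁) = 0.743239,  N(d₂) = 0.586710
Call price V = S·N(d₁) − K·e^{−rT}·N(d₂) = 129.546589 − 84.614898 = 44.931691
φ(d₁) = (1/√(2π))·e^{−d₁²/2} = 0.322265
Θ = −S·φ(d₁)·σ/(2√T) − r·K·e^{−rT}·N(d₂) = −11.891188 − 4.323821 = -16.215010

price = 44.931691
Θ = -16.215010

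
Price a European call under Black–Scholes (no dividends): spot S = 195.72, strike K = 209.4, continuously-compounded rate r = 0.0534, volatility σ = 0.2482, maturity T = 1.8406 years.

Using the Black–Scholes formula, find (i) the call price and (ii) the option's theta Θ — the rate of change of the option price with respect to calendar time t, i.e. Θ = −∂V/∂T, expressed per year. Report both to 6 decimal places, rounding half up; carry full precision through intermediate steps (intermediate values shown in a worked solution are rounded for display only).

σ√T = 0.2482·√1.8406 = 0.336730
d₁ = (ln(S/K) + (r+σ²/2)T) / (σ√T) = (ln(195.72/209.4) + (0.0534+0.2482²/2)·1.8406) / 0.336730 = (-0.067561 + 0.154982) / 0.336730 = 0.259616
d₂ = d₁ − σ√T = 0.259616 − 0.336730 = -0.077114
e^{−rT} = e^{−0.0534·1.8406} = 0.906388
N(d₁) = 0.602420,  N(d₂) = 0.469266
Call price V = S·N(d₁) − K·e^{−rT}·N(d₂) = 117.905607 − 89.065626 = 28.839981
φ(d₁) = (1/√(2π))·e^{−d₁²/2} = 0.385722
Θ = −S·φ(d₁)·σ/(2√T) − r·K·e^{−rT}·N(d₂) = −6.905602 − 4.756104 = -11.661707

price = 28.839981
Θ = -11.661707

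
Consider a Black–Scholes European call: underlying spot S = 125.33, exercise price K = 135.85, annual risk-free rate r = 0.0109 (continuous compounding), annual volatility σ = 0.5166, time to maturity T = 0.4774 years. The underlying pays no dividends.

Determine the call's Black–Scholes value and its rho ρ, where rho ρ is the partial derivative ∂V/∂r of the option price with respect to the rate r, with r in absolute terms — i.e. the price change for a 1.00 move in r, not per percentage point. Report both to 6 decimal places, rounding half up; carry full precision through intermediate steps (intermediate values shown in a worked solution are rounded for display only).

price = 13.945649
ρ = 22.476728

σ√T = 0.5166·√0.4774 = 0.356940
d₁ = (ln(S/K) + (r+σ²/2)T) / (σ√T) = (ln(125.33/135.85) + (0.0109+0.5166²/2)·0.4774) / 0.356940 = (-0.080601 + 0.068907) / 0.356940 = -0.032762
d₂ = d₁ − σ√T = -0.032762 − 0.356940 = -0.389703
e^{−rT} = e^{−0.0109·0.4774} = 0.994810
N(d₁) = 0.486932,  N(d₂) = 0.348378
Call price V = S·N(d₁) − K·e^{−rT}·N(d₂) = 61.027192 − 47.081543 = 13.945649
ρ = K·T·e^{−rT}·N(d₂) = 22.476728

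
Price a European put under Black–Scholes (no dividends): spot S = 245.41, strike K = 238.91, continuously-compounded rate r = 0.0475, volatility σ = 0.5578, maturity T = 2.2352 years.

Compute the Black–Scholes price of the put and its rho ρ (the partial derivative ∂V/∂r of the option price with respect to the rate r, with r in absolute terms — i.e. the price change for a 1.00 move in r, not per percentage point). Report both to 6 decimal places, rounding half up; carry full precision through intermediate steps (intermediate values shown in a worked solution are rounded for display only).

σ√T = 0.5578·√2.2352 = 0.833944
d₁ = (ln(S/K) + (r+σ²/2)T) / (σ√T) = (ln(245.41/238.91) + (0.0475+0.5578²/2)·2.2352) / 0.833944 = (0.026843 + 0.453903) / 0.833944 = 0.576473
d₂ = d₁ − σ√T = 0.576473 − 0.833944 = -0.257470
e^{−rT} = e^{−0.0475·2.2352} = 0.899270
N(−d₁) = 0.282148,  N(−d₂) = 0.601592
Put price V = K·e^{−rT}·N(−d₂) − S·N(−d₁) = 129.248804 − 69.241844 = 60.006960
ρ = −K·T·e^{−rT}·N(−d₂) = -288.896926

price = 60.006960
ρ = -288.896926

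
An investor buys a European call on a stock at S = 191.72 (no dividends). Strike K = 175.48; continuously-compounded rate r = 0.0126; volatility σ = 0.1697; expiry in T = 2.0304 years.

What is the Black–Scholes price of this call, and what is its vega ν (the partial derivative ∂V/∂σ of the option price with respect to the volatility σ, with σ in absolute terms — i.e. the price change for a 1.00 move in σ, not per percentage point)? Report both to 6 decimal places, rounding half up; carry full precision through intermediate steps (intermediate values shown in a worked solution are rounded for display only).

σ√T = 0.1697·√2.0304 = 0.241809
d₁ = (ln(S/K) + (r+σ²/2)T) / (σ√T) = (ln(191.72/175.48) + (0.0126+0.1697²/2)·2.0304) / 0.241809 = (0.088511 + 0.054819) / 0.241809 = 0.592739
d₂ = d₁ − σ√T = 0.592739 − 0.241809 = 0.350930
e^{−rT} = e^{−0.0126·2.0304} = 0.974741
N(d₁) = 0.723322,  N(d₂) = 0.637180
Call price V = S·N(d₁) − K·e^{−rT}·N(d₂) = 138.675329 − 108.988066 = 29.687263
φ(d₁) = (1/√(2π))·e^{−d₁²/2} = 0.334671
ν = S·φ(d₁)·√T = 91.427281

price = 29.687263
ν = 91.427281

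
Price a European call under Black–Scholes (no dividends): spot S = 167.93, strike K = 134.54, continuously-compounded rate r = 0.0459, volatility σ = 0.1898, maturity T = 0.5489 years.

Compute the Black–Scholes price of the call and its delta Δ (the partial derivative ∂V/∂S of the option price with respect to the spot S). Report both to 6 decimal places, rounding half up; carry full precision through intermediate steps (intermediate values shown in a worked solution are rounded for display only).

price = 37.069566
Δ = 0.966073

σ√T = 0.1898·√0.5489 = 0.140619
d₁ = (ln(S/K) + (r+σ²/2)T) / (σ√T) = (ln(167.93/134.54) + (0.0459+0.1898²/2)·0.5489) / 0.140619 = (0.221686 + 0.035081) / 0.140619 = 1.825981
d₂ = d₁ − σ√T = 1.825981 − 0.140619 = 1.685363
e^{−rT} = e^{−0.0459·0.5489} = 0.975120
N(d₁) = 0.966073,  N(d₂) = 0.954041
Call price V = S·N(d₁) − K·e^{−rT}·N(d₂) = 162.232718 − 125.163151 = 37.069566
Δ = N(d₁) = 0.966073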